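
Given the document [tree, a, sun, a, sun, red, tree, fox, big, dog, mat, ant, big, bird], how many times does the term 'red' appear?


Document has 14 words
Scanning for 'red':
Found at positions: [5]
Count = 1

1


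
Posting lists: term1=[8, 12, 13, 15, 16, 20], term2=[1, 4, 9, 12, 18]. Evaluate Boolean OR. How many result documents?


Boolean OR: find union of posting lists
term1 docs: [8, 12, 13, 15, 16, 20]
term2 docs: [1, 4, 9, 12, 18]
Union: [1, 4, 8, 9, 12, 13, 15, 16, 18, 20]
|union| = 10

10


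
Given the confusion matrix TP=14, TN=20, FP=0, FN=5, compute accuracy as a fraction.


Accuracy = (TP + TN) / (TP + TN + FP + FN)
TP + TN = 14 + 20 = 34
Total = 14 + 20 + 0 + 5 = 39
Accuracy = 34 / 39 = 34/39

34/39


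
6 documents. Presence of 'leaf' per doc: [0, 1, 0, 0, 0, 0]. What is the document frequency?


Checking each document for 'leaf':
Doc 1: absent
Doc 2: present
Doc 3: absent
Doc 4: absent
Doc 5: absent
Doc 6: absent
df = sum of presences = 0 + 1 + 0 + 0 + 0 + 0 = 1

1


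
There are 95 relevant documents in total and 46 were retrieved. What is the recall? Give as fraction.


Recall = retrieved_relevant / total_relevant
= 46 / 95
= 46 / (46 + 49)
= 46/95

46/95


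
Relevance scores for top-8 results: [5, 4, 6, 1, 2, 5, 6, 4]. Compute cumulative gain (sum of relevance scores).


Cumulative Gain = sum of relevance scores
Position 1: rel=5, running sum=5
Position 2: rel=4, running sum=9
Position 3: rel=6, running sum=15
Position 4: rel=1, running sum=16
Position 5: rel=2, running sum=18
Position 6: rel=5, running sum=23
Position 7: rel=6, running sum=29
Position 8: rel=4, running sum=33
CG = 33

33


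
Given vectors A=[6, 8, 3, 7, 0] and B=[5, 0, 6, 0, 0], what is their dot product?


Dot product = sum of element-wise products
A[0]*B[0] = 6*5 = 30
A[1]*B[1] = 8*0 = 0
A[2]*B[2] = 3*6 = 18
A[3]*B[3] = 7*0 = 0
A[4]*B[4] = 0*0 = 0
Sum = 30 + 0 + 18 + 0 + 0 = 48

48


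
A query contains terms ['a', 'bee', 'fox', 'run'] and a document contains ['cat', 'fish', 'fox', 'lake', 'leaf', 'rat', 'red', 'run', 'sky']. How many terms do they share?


Query terms: ['a', 'bee', 'fox', 'run']
Document terms: ['cat', 'fish', 'fox', 'lake', 'leaf', 'rat', 'red', 'run', 'sky']
Common terms: ['fox', 'run']
Overlap count = 2

2


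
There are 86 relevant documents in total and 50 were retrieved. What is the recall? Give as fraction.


Recall = retrieved_relevant / total_relevant
= 50 / 86
= 50 / (50 + 36)
= 25/43

25/43


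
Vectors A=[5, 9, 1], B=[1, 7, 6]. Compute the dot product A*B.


Dot product = sum of element-wise products
A[0]*B[0] = 5*1 = 5
A[1]*B[1] = 9*7 = 63
A[2]*B[2] = 1*6 = 6
Sum = 5 + 63 + 6 = 74

74


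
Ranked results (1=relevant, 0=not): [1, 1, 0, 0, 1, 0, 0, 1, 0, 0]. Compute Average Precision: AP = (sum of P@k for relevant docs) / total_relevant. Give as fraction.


Computing P@k for each relevant position:
Position 1: relevant, P@1 = 1/1 = 1
Position 2: relevant, P@2 = 2/2 = 1
Position 3: not relevant
Position 4: not relevant
Position 5: relevant, P@5 = 3/5 = 3/5
Position 6: not relevant
Position 7: not relevant
Position 8: relevant, P@8 = 4/8 = 1/2
Position 9: not relevant
Position 10: not relevant
Sum of P@k = 1 + 1 + 3/5 + 1/2 = 31/10
AP = 31/10 / 4 = 31/40

31/40


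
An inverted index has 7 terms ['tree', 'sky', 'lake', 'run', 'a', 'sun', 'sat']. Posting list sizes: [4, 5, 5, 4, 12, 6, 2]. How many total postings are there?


Summing posting list sizes:
'tree': 4 postings
'sky': 5 postings
'lake': 5 postings
'run': 4 postings
'a': 12 postings
'sun': 6 postings
'sat': 2 postings
Total = 4 + 5 + 5 + 4 + 12 + 6 + 2 = 38

38


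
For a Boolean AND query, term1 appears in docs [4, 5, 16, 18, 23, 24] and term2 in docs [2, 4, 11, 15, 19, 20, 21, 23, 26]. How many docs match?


Boolean AND: find intersection of posting lists
term1 docs: [4, 5, 16, 18, 23, 24]
term2 docs: [2, 4, 11, 15, 19, 20, 21, 23, 26]
Intersection: [4, 23]
|intersection| = 2

2


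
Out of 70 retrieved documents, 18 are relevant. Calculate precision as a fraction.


Precision = relevant_retrieved / total_retrieved
= 18 / 70
= 18 / (18 + 52)
= 9/35

9/35


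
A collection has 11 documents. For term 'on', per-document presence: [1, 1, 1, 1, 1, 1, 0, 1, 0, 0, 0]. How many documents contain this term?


Checking each document for 'on':
Doc 1: present
Doc 2: present
Doc 3: present
Doc 4: present
Doc 5: present
Doc 6: present
Doc 7: absent
Doc 8: present
Doc 9: absent
Doc 10: absent
Doc 11: absent
df = sum of presences = 1 + 1 + 1 + 1 + 1 + 1 + 0 + 1 + 0 + 0 + 0 = 7

7


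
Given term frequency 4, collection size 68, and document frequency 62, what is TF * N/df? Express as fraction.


TF * (N/df)
= 4 * (68/62)
= 4 * 34/31
= 136/31

136/31


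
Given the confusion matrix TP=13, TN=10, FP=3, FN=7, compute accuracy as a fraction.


Accuracy = (TP + TN) / (TP + TN + FP + FN)
TP + TN = 13 + 10 = 23
Total = 13 + 10 + 3 + 7 = 33
Accuracy = 23 / 33 = 23/33

23/33


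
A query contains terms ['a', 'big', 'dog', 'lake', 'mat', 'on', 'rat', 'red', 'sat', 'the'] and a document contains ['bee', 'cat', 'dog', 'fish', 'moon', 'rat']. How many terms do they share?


Query terms: ['a', 'big', 'dog', 'lake', 'mat', 'on', 'rat', 'red', 'sat', 'the']
Document terms: ['bee', 'cat', 'dog', 'fish', 'moon', 'rat']
Common terms: ['dog', 'rat']
Overlap count = 2

2


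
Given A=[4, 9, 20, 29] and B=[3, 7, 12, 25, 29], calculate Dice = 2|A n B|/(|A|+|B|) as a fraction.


A intersect B = [29]
|A intersect B| = 1
|A| = 4, |B| = 5
Dice = 2*1 / (4+5)
= 2 / 9 = 2/9

2/9


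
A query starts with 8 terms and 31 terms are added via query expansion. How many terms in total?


Original terms: 8
Expansion terms: 31
Total = 8 + 31 = 39

39


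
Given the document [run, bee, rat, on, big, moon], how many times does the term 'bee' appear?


Document has 6 words
Scanning for 'bee':
Found at positions: [1]
Count = 1

1


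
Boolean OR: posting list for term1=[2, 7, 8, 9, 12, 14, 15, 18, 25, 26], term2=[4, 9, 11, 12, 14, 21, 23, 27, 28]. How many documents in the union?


Boolean OR: find union of posting lists
term1 docs: [2, 7, 8, 9, 12, 14, 15, 18, 25, 26]
term2 docs: [4, 9, 11, 12, 14, 21, 23, 27, 28]
Union: [2, 4, 7, 8, 9, 11, 12, 14, 15, 18, 21, 23, 25, 26, 27, 28]
|union| = 16

16


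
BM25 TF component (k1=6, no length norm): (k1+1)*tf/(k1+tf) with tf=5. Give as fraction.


BM25 TF component = (k1+1)*tf / (k1+tf)
k1 = 6, tf = 5
Numerator = (6+1)*5 = 35
Denominator = 6 + 5 = 11
= 35/11 = 35/11

35/11


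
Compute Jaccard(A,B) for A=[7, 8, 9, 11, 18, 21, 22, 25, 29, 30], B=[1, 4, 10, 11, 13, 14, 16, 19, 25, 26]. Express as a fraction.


A intersect B = [11, 25]
|A intersect B| = 2
A union B = [1, 4, 7, 8, 9, 10, 11, 13, 14, 16, 18, 19, 21, 22, 25, 26, 29, 30]
|A union B| = 18
Jaccard = 2/18 = 1/9

1/9


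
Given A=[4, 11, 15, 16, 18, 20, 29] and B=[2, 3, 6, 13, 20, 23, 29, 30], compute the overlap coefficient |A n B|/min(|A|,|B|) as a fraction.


A intersect B = [20, 29]
|A intersect B| = 2
min(|A|, |B|) = min(7, 8) = 7
Overlap = 2 / 7 = 2/7

2/7


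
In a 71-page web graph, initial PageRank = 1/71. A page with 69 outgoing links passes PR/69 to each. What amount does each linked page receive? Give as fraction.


Initial PR = 1/71 = 1/71
Outlinks = 69
Contribution per link = PR / outlinks
= 1/71 / 69
= 1/4899

1/4899


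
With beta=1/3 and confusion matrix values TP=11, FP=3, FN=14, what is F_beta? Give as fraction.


P = TP/(TP+FP) = 11/14 = 11/14
R = TP/(TP+FN) = 11/25 = 11/25
beta^2 = 1/3^2 = 1/9
(1 + beta^2) = 10/9
Numerator = (1+beta^2)*P*R = 121/315
Denominator = beta^2*P + R = 11/126 + 11/25 = 1661/3150
F_beta = 110/151

110/151


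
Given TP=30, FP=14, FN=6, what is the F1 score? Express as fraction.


F1 = 2 * P * R / (P + R)
P = TP/(TP+FP) = 30/44 = 15/22
R = TP/(TP+FN) = 30/36 = 5/6
2 * P * R = 2 * 15/22 * 5/6 = 25/22
P + R = 15/22 + 5/6 = 50/33
F1 = 25/22 / 50/33 = 3/4

3/4


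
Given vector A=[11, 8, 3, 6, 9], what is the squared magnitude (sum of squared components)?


|A|^2 = sum of squared components
A[0]^2 = 11^2 = 121
A[1]^2 = 8^2 = 64
A[2]^2 = 3^2 = 9
A[3]^2 = 6^2 = 36
A[4]^2 = 9^2 = 81
Sum = 121 + 64 + 9 + 36 + 81 = 311

311


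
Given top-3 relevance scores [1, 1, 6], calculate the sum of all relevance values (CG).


Cumulative Gain = sum of relevance scores
Position 1: rel=1, running sum=1
Position 2: rel=1, running sum=2
Position 3: rel=6, running sum=8
CG = 8

8


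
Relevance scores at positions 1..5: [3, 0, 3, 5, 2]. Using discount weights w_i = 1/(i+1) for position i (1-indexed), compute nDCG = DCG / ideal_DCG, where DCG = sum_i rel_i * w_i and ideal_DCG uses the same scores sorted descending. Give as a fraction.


Position discount weights w_i = 1/(i+1) for i=1..5:
Weights = [1/2, 1/3, 1/4, 1/5, 1/6]
Actual relevance: [3, 0, 3, 5, 2]
DCG = 3/2 + 0/3 + 3/4 + 5/5 + 2/6 = 43/12
Ideal relevance (sorted desc): [5, 3, 3, 2, 0]
Ideal DCG = 5/2 + 3/3 + 3/4 + 2/5 + 0/6 = 93/20
nDCG = DCG / ideal_DCG = 43/12 / 93/20 = 215/279

215/279


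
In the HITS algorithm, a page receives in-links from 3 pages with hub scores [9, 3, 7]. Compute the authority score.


Authority = sum of hub scores of in-linkers
In-link 1: hub score = 9
In-link 2: hub score = 3
In-link 3: hub score = 7
Authority = 9 + 3 + 7 = 19

19


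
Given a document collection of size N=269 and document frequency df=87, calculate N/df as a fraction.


IDF ratio = N / df
= 269 / 87
= 269/87

269/87


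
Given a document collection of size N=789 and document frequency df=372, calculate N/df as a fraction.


IDF ratio = N / df
= 789 / 372
= 263/124

263/124


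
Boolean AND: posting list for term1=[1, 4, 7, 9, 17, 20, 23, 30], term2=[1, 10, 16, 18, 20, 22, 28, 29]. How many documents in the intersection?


Boolean AND: find intersection of posting lists
term1 docs: [1, 4, 7, 9, 17, 20, 23, 30]
term2 docs: [1, 10, 16, 18, 20, 22, 28, 29]
Intersection: [1, 20]
|intersection| = 2

2


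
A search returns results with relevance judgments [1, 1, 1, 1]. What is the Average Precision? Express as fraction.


Computing P@k for each relevant position:
Position 1: relevant, P@1 = 1/1 = 1
Position 2: relevant, P@2 = 2/2 = 1
Position 3: relevant, P@3 = 3/3 = 1
Position 4: relevant, P@4 = 4/4 = 1
Sum of P@k = 1 + 1 + 1 + 1 = 4
AP = 4 / 4 = 1

1


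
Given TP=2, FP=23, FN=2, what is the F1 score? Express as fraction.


F1 = 2 * P * R / (P + R)
P = TP/(TP+FP) = 2/25 = 2/25
R = TP/(TP+FN) = 2/4 = 1/2
2 * P * R = 2 * 2/25 * 1/2 = 2/25
P + R = 2/25 + 1/2 = 29/50
F1 = 2/25 / 29/50 = 4/29

4/29


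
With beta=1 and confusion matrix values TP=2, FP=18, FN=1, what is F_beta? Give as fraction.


P = TP/(TP+FP) = 2/20 = 1/10
R = TP/(TP+FN) = 2/3 = 2/3
beta^2 = 1^2 = 1
(1 + beta^2) = 2
Numerator = (1+beta^2)*P*R = 2/15
Denominator = beta^2*P + R = 1/10 + 2/3 = 23/30
F_beta = 4/23

4/23


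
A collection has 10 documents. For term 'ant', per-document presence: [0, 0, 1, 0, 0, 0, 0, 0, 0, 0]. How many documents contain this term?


Checking each document for 'ant':
Doc 1: absent
Doc 2: absent
Doc 3: present
Doc 4: absent
Doc 5: absent
Doc 6: absent
Doc 7: absent
Doc 8: absent
Doc 9: absent
Doc 10: absent
df = sum of presences = 0 + 0 + 1 + 0 + 0 + 0 + 0 + 0 + 0 + 0 = 1

1


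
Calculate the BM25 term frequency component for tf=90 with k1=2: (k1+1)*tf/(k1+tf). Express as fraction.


BM25 TF component = (k1+1)*tf / (k1+tf)
k1 = 2, tf = 90
Numerator = (2+1)*90 = 270
Denominator = 2 + 90 = 92
= 270/92 = 135/46

135/46


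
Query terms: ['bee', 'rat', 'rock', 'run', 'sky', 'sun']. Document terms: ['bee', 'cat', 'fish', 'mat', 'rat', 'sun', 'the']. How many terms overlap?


Query terms: ['bee', 'rat', 'rock', 'run', 'sky', 'sun']
Document terms: ['bee', 'cat', 'fish', 'mat', 'rat', 'sun', 'the']
Common terms: ['bee', 'rat', 'sun']
Overlap count = 3

3


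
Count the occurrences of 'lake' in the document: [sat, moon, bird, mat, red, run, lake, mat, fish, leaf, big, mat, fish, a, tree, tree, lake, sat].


Document has 18 words
Scanning for 'lake':
Found at positions: [6, 16]
Count = 2

2


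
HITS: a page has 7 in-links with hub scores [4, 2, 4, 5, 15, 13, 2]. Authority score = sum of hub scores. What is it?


Authority = sum of hub scores of in-linkers
In-link 1: hub score = 4
In-link 2: hub score = 2
In-link 3: hub score = 4
In-link 4: hub score = 5
In-link 5: hub score = 15
In-link 6: hub score = 13
In-link 7: hub score = 2
Authority = 4 + 2 + 4 + 5 + 15 + 13 + 2 = 45

45


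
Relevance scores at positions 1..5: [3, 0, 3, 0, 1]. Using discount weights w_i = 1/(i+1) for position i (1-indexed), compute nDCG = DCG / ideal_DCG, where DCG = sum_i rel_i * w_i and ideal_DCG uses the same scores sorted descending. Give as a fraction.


Position discount weights w_i = 1/(i+1) for i=1..5:
Weights = [1/2, 1/3, 1/4, 1/5, 1/6]
Actual relevance: [3, 0, 3, 0, 1]
DCG = 3/2 + 0/3 + 3/4 + 0/5 + 1/6 = 29/12
Ideal relevance (sorted desc): [3, 3, 1, 0, 0]
Ideal DCG = 3/2 + 3/3 + 1/4 + 0/5 + 0/6 = 11/4
nDCG = DCG / ideal_DCG = 29/12 / 11/4 = 29/33

29/33


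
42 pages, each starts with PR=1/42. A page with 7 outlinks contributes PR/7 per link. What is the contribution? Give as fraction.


Initial PR = 1/42 = 1/42
Outlinks = 7
Contribution per link = PR / outlinks
= 1/42 / 7
= 1/294

1/294


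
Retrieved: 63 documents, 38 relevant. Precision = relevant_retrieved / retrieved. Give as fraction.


Precision = relevant_retrieved / total_retrieved
= 38 / 63
= 38 / (38 + 25)
= 38/63

38/63


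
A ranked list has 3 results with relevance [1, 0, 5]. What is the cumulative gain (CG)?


Cumulative Gain = sum of relevance scores
Position 1: rel=1, running sum=1
Position 2: rel=0, running sum=1
Position 3: rel=5, running sum=6
CG = 6

6


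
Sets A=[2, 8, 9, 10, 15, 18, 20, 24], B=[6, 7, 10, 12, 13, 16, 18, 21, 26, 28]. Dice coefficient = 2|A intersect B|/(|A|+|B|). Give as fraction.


A intersect B = [10, 18]
|A intersect B| = 2
|A| = 8, |B| = 10
Dice = 2*2 / (8+10)
= 4 / 18 = 2/9

2/9


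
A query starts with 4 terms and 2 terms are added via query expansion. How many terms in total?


Original terms: 4
Expansion terms: 2
Total = 4 + 2 = 6

6


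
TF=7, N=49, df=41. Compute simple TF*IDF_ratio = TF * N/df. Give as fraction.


TF * (N/df)
= 7 * (49/41)
= 7 * 49/41
= 343/41

343/41


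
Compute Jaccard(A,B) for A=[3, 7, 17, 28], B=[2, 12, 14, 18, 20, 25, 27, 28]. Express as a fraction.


A intersect B = [28]
|A intersect B| = 1
A union B = [2, 3, 7, 12, 14, 17, 18, 20, 25, 27, 28]
|A union B| = 11
Jaccard = 1/11 = 1/11

1/11


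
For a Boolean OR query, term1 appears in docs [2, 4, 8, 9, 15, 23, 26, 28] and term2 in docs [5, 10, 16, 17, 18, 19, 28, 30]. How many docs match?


Boolean OR: find union of posting lists
term1 docs: [2, 4, 8, 9, 15, 23, 26, 28]
term2 docs: [5, 10, 16, 17, 18, 19, 28, 30]
Union: [2, 4, 5, 8, 9, 10, 15, 16, 17, 18, 19, 23, 26, 28, 30]
|union| = 15

15


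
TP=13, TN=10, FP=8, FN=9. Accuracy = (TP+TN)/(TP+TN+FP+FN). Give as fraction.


Accuracy = (TP + TN) / (TP + TN + FP + FN)
TP + TN = 13 + 10 = 23
Total = 13 + 10 + 8 + 9 = 40
Accuracy = 23 / 40 = 23/40

23/40


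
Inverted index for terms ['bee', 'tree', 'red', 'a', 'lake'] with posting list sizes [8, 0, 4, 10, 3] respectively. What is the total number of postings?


Summing posting list sizes:
'bee': 8 postings
'tree': 0 postings
'red': 4 postings
'a': 10 postings
'lake': 3 postings
Total = 8 + 0 + 4 + 10 + 3 = 25

25


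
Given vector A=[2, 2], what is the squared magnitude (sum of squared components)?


|A|^2 = sum of squared components
A[0]^2 = 2^2 = 4
A[1]^2 = 2^2 = 4
Sum = 4 + 4 = 8

8


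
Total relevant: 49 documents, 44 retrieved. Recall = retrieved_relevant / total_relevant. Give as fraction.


Recall = retrieved_relevant / total_relevant
= 44 / 49
= 44 / (44 + 5)
= 44/49

44/49


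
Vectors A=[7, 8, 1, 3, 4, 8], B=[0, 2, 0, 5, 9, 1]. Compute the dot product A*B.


Dot product = sum of element-wise products
A[0]*B[0] = 7*0 = 0
A[1]*B[1] = 8*2 = 16
A[2]*B[2] = 1*0 = 0
A[3]*B[3] = 3*5 = 15
A[4]*B[4] = 4*9 = 36
A[5]*B[5] = 8*1 = 8
Sum = 0 + 16 + 0 + 15 + 36 + 8 = 75

75


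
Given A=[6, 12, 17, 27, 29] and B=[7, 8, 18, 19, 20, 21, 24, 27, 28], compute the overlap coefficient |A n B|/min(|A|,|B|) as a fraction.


A intersect B = [27]
|A intersect B| = 1
min(|A|, |B|) = min(5, 9) = 5
Overlap = 1 / 5 = 1/5

1/5


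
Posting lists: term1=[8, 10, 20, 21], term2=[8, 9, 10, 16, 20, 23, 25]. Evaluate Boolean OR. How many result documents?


Boolean OR: find union of posting lists
term1 docs: [8, 10, 20, 21]
term2 docs: [8, 9, 10, 16, 20, 23, 25]
Union: [8, 9, 10, 16, 20, 21, 23, 25]
|union| = 8

8


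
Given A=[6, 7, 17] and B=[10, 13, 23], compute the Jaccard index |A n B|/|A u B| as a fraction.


A intersect B = []
|A intersect B| = 0
A union B = [6, 7, 10, 13, 17, 23]
|A union B| = 6
Jaccard = 0/6 = 0

0


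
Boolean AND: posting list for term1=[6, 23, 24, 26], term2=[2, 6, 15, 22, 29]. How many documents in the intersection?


Boolean AND: find intersection of posting lists
term1 docs: [6, 23, 24, 26]
term2 docs: [2, 6, 15, 22, 29]
Intersection: [6]
|intersection| = 1

1


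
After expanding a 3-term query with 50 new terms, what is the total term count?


Original terms: 3
Expansion terms: 50
Total = 3 + 50 = 53

53


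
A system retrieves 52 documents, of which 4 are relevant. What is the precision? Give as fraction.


Precision = relevant_retrieved / total_retrieved
= 4 / 52
= 4 / (4 + 48)
= 1/13

1/13


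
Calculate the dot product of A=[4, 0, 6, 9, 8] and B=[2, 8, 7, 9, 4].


Dot product = sum of element-wise products
A[0]*B[0] = 4*2 = 8
A[1]*B[1] = 0*8 = 0
A[2]*B[2] = 6*7 = 42
A[3]*B[3] = 9*9 = 81
A[4]*B[4] = 8*4 = 32
Sum = 8 + 0 + 42 + 81 + 32 = 163

163


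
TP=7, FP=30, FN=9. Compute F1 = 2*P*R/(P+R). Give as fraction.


F1 = 2 * P * R / (P + R)
P = TP/(TP+FP) = 7/37 = 7/37
R = TP/(TP+FN) = 7/16 = 7/16
2 * P * R = 2 * 7/37 * 7/16 = 49/296
P + R = 7/37 + 7/16 = 371/592
F1 = 49/296 / 371/592 = 14/53

14/53


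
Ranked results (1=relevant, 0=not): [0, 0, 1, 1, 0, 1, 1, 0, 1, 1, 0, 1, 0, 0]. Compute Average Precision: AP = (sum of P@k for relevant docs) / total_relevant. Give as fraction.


Computing P@k for each relevant position:
Position 1: not relevant
Position 2: not relevant
Position 3: relevant, P@3 = 1/3 = 1/3
Position 4: relevant, P@4 = 2/4 = 1/2
Position 5: not relevant
Position 6: relevant, P@6 = 3/6 = 1/2
Position 7: relevant, P@7 = 4/7 = 4/7
Position 8: not relevant
Position 9: relevant, P@9 = 5/9 = 5/9
Position 10: relevant, P@10 = 6/10 = 3/5
Position 11: not relevant
Position 12: relevant, P@12 = 7/12 = 7/12
Position 13: not relevant
Position 14: not relevant
Sum of P@k = 1/3 + 1/2 + 1/2 + 4/7 + 5/9 + 3/5 + 7/12 = 4591/1260
AP = 4591/1260 / 7 = 4591/8820

4591/8820


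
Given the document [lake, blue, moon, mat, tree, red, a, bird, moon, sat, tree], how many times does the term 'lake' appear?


Document has 11 words
Scanning for 'lake':
Found at positions: [0]
Count = 1

1


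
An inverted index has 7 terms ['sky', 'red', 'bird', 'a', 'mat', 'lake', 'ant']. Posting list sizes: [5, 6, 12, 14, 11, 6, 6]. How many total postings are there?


Summing posting list sizes:
'sky': 5 postings
'red': 6 postings
'bird': 12 postings
'a': 14 postings
'mat': 11 postings
'lake': 6 postings
'ant': 6 postings
Total = 5 + 6 + 12 + 14 + 11 + 6 + 6 = 60

60


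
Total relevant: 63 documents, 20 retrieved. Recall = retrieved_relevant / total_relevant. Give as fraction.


Recall = retrieved_relevant / total_relevant
= 20 / 63
= 20 / (20 + 43)
= 20/63

20/63


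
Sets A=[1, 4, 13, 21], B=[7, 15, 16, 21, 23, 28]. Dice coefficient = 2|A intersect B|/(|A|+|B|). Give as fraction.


A intersect B = [21]
|A intersect B| = 1
|A| = 4, |B| = 6
Dice = 2*1 / (4+6)
= 2 / 10 = 1/5

1/5


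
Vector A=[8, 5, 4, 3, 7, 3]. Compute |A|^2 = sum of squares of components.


|A|^2 = sum of squared components
A[0]^2 = 8^2 = 64
A[1]^2 = 5^2 = 25
A[2]^2 = 4^2 = 16
A[3]^2 = 3^2 = 9
A[4]^2 = 7^2 = 49
A[5]^2 = 3^2 = 9
Sum = 64 + 25 + 16 + 9 + 49 + 9 = 172

172


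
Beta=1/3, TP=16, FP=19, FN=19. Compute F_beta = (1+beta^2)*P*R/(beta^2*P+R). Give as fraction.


P = TP/(TP+FP) = 16/35 = 16/35
R = TP/(TP+FN) = 16/35 = 16/35
beta^2 = 1/3^2 = 1/9
(1 + beta^2) = 10/9
Numerator = (1+beta^2)*P*R = 512/2205
Denominator = beta^2*P + R = 16/315 + 16/35 = 32/63
F_beta = 16/35

16/35


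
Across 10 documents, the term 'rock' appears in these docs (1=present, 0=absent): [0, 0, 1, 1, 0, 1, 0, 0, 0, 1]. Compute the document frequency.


Checking each document for 'rock':
Doc 1: absent
Doc 2: absent
Doc 3: present
Doc 4: present
Doc 5: absent
Doc 6: present
Doc 7: absent
Doc 8: absent
Doc 9: absent
Doc 10: present
df = sum of presences = 0 + 0 + 1 + 1 + 0 + 1 + 0 + 0 + 0 + 1 = 4

4


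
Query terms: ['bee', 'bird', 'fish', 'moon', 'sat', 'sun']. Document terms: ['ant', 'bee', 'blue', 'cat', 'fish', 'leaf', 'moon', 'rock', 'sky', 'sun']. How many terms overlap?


Query terms: ['bee', 'bird', 'fish', 'moon', 'sat', 'sun']
Document terms: ['ant', 'bee', 'blue', 'cat', 'fish', 'leaf', 'moon', 'rock', 'sky', 'sun']
Common terms: ['bee', 'fish', 'moon', 'sun']
Overlap count = 4

4


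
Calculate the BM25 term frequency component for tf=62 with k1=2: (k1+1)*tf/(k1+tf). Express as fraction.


BM25 TF component = (k1+1)*tf / (k1+tf)
k1 = 2, tf = 62
Numerator = (2+1)*62 = 186
Denominator = 2 + 62 = 64
= 186/64 = 93/32

93/32


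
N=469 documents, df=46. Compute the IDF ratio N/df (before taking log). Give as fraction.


IDF ratio = N / df
= 469 / 46
= 469/46

469/46


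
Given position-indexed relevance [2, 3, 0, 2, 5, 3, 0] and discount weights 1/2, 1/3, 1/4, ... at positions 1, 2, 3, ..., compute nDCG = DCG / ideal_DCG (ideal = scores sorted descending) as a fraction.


Position discount weights w_i = 1/(i+1) for i=1..7:
Weights = [1/2, 1/3, 1/4, 1/5, 1/6, 1/7, 1/8]
Actual relevance: [2, 3, 0, 2, 5, 3, 0]
DCG = 2/2 + 3/3 + 0/4 + 2/5 + 5/6 + 3/7 + 0/8 = 769/210
Ideal relevance (sorted desc): [5, 3, 3, 2, 2, 0, 0]
Ideal DCG = 5/2 + 3/3 + 3/4 + 2/5 + 2/6 + 0/7 + 0/8 = 299/60
nDCG = DCG / ideal_DCG = 769/210 / 299/60 = 1538/2093

1538/2093


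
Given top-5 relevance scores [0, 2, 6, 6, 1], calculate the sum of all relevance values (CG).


Cumulative Gain = sum of relevance scores
Position 1: rel=0, running sum=0
Position 2: rel=2, running sum=2
Position 3: rel=6, running sum=8
Position 4: rel=6, running sum=14
Position 5: rel=1, running sum=15
CG = 15

15


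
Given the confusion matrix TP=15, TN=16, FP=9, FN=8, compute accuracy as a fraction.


Accuracy = (TP + TN) / (TP + TN + FP + FN)
TP + TN = 15 + 16 = 31
Total = 15 + 16 + 9 + 8 = 48
Accuracy = 31 / 48 = 31/48

31/48


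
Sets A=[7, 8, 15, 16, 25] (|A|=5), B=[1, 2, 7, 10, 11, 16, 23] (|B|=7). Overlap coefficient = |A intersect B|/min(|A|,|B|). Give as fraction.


A intersect B = [7, 16]
|A intersect B| = 2
min(|A|, |B|) = min(5, 7) = 5
Overlap = 2 / 5 = 2/5

2/5


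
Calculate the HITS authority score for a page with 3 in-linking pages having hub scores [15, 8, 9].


Authority = sum of hub scores of in-linkers
In-link 1: hub score = 15
In-link 2: hub score = 8
In-link 3: hub score = 9
Authority = 15 + 8 + 9 = 32

32


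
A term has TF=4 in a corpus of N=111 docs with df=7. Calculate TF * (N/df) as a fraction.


TF * (N/df)
= 4 * (111/7)
= 4 * 111/7
= 444/7

444/7


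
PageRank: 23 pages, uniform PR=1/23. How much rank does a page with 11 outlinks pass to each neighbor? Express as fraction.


Initial PR = 1/23 = 1/23
Outlinks = 11
Contribution per link = PR / outlinks
= 1/23 / 11
= 1/253

1/253


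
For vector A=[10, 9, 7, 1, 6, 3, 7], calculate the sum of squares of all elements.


|A|^2 = sum of squared components
A[0]^2 = 10^2 = 100
A[1]^2 = 9^2 = 81
A[2]^2 = 7^2 = 49
A[3]^2 = 1^2 = 1
A[4]^2 = 6^2 = 36
A[5]^2 = 3^2 = 9
A[6]^2 = 7^2 = 49
Sum = 100 + 81 + 49 + 1 + 36 + 9 + 49 = 325

325


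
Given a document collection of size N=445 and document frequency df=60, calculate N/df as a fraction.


IDF ratio = N / df
= 445 / 60
= 89/12

89/12


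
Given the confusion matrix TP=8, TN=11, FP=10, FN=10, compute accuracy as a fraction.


Accuracy = (TP + TN) / (TP + TN + FP + FN)
TP + TN = 8 + 11 = 19
Total = 8 + 11 + 10 + 10 = 39
Accuracy = 19 / 39 = 19/39

19/39


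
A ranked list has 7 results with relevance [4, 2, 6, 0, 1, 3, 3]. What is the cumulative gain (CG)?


Cumulative Gain = sum of relevance scores
Position 1: rel=4, running sum=4
Position 2: rel=2, running sum=6
Position 3: rel=6, running sum=12
Position 4: rel=0, running sum=12
Position 5: rel=1, running sum=13
Position 6: rel=3, running sum=16
Position 7: rel=3, running sum=19
CG = 19

19


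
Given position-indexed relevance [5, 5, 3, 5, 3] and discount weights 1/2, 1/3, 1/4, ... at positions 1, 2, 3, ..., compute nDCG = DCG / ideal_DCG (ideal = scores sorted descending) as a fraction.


Position discount weights w_i = 1/(i+1) for i=1..5:
Weights = [1/2, 1/3, 1/4, 1/5, 1/6]
Actual relevance: [5, 5, 3, 5, 3]
DCG = 5/2 + 5/3 + 3/4 + 5/5 + 3/6 = 77/12
Ideal relevance (sorted desc): [5, 5, 5, 3, 3]
Ideal DCG = 5/2 + 5/3 + 5/4 + 3/5 + 3/6 = 391/60
nDCG = DCG / ideal_DCG = 77/12 / 391/60 = 385/391

385/391


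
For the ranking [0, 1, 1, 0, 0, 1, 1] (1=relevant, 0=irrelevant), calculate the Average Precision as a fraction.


Computing P@k for each relevant position:
Position 1: not relevant
Position 2: relevant, P@2 = 1/2 = 1/2
Position 3: relevant, P@3 = 2/3 = 2/3
Position 4: not relevant
Position 5: not relevant
Position 6: relevant, P@6 = 3/6 = 1/2
Position 7: relevant, P@7 = 4/7 = 4/7
Sum of P@k = 1/2 + 2/3 + 1/2 + 4/7 = 47/21
AP = 47/21 / 4 = 47/84

47/84


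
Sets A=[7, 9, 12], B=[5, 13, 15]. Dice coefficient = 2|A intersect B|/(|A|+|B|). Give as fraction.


A intersect B = []
|A intersect B| = 0
|A| = 3, |B| = 3
Dice = 2*0 / (3+3)
= 0 / 6 = 0

0


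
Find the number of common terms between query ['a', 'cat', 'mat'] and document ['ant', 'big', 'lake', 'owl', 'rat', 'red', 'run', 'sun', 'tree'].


Query terms: ['a', 'cat', 'mat']
Document terms: ['ant', 'big', 'lake', 'owl', 'rat', 'red', 'run', 'sun', 'tree']
Common terms: []
Overlap count = 0

0


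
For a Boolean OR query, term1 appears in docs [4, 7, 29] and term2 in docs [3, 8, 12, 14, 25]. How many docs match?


Boolean OR: find union of posting lists
term1 docs: [4, 7, 29]
term2 docs: [3, 8, 12, 14, 25]
Union: [3, 4, 7, 8, 12, 14, 25, 29]
|union| = 8

8


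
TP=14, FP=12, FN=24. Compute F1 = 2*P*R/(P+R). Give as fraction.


F1 = 2 * P * R / (P + R)
P = TP/(TP+FP) = 14/26 = 7/13
R = TP/(TP+FN) = 14/38 = 7/19
2 * P * R = 2 * 7/13 * 7/19 = 98/247
P + R = 7/13 + 7/19 = 224/247
F1 = 98/247 / 224/247 = 7/16

7/16


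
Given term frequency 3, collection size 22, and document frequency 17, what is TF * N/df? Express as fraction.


TF * (N/df)
= 3 * (22/17)
= 3 * 22/17
= 66/17

66/17


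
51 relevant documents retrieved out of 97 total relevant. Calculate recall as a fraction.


Recall = retrieved_relevant / total_relevant
= 51 / 97
= 51 / (51 + 46)
= 51/97

51/97


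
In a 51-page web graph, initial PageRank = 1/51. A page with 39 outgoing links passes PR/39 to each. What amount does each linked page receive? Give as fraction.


Initial PR = 1/51 = 1/51
Outlinks = 39
Contribution per link = PR / outlinks
= 1/51 / 39
= 1/1989

1/1989


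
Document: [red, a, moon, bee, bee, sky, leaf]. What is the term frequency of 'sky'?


Document has 7 words
Scanning for 'sky':
Found at positions: [5]
Count = 1

1


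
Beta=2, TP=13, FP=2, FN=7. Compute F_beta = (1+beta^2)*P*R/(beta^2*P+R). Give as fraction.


P = TP/(TP+FP) = 13/15 = 13/15
R = TP/(TP+FN) = 13/20 = 13/20
beta^2 = 2^2 = 4
(1 + beta^2) = 5
Numerator = (1+beta^2)*P*R = 169/60
Denominator = beta^2*P + R = 52/15 + 13/20 = 247/60
F_beta = 13/19

13/19


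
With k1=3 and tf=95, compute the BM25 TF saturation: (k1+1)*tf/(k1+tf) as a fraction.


BM25 TF component = (k1+1)*tf / (k1+tf)
k1 = 3, tf = 95
Numerator = (3+1)*95 = 380
Denominator = 3 + 95 = 98
= 380/98 = 190/49

190/49


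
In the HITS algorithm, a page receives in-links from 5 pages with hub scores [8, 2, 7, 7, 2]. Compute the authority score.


Authority = sum of hub scores of in-linkers
In-link 1: hub score = 8
In-link 2: hub score = 2
In-link 3: hub score = 7
In-link 4: hub score = 7
In-link 5: hub score = 2
Authority = 8 + 2 + 7 + 7 + 2 = 26

26


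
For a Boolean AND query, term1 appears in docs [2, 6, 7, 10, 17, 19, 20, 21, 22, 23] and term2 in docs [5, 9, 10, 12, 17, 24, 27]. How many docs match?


Boolean AND: find intersection of posting lists
term1 docs: [2, 6, 7, 10, 17, 19, 20, 21, 22, 23]
term2 docs: [5, 9, 10, 12, 17, 24, 27]
Intersection: [10, 17]
|intersection| = 2

2


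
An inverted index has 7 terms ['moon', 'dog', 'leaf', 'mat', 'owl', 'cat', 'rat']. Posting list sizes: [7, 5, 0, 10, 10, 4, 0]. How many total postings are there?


Summing posting list sizes:
'moon': 7 postings
'dog': 5 postings
'leaf': 0 postings
'mat': 10 postings
'owl': 10 postings
'cat': 4 postings
'rat': 0 postings
Total = 7 + 5 + 0 + 10 + 10 + 4 + 0 = 36

36


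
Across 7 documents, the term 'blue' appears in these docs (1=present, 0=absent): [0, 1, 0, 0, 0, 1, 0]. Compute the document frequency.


Checking each document for 'blue':
Doc 1: absent
Doc 2: present
Doc 3: absent
Doc 4: absent
Doc 5: absent
Doc 6: present
Doc 7: absent
df = sum of presences = 0 + 1 + 0 + 0 + 0 + 1 + 0 = 2

2


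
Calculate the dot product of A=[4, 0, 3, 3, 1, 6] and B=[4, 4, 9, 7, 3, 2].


Dot product = sum of element-wise products
A[0]*B[0] = 4*4 = 16
A[1]*B[1] = 0*4 = 0
A[2]*B[2] = 3*9 = 27
A[3]*B[3] = 3*7 = 21
A[4]*B[4] = 1*3 = 3
A[5]*B[5] = 6*2 = 12
Sum = 16 + 0 + 27 + 21 + 3 + 12 = 79

79


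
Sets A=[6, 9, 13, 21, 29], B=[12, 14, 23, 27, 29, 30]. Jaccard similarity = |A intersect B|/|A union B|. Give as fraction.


A intersect B = [29]
|A intersect B| = 1
A union B = [6, 9, 12, 13, 14, 21, 23, 27, 29, 30]
|A union B| = 10
Jaccard = 1/10 = 1/10

1/10


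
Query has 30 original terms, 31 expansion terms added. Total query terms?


Original terms: 30
Expansion terms: 31
Total = 30 + 31 = 61

61


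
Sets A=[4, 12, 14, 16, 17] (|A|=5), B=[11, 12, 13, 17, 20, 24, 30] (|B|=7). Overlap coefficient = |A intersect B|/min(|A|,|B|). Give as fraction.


A intersect B = [12, 17]
|A intersect B| = 2
min(|A|, |B|) = min(5, 7) = 5
Overlap = 2 / 5 = 2/5

2/5


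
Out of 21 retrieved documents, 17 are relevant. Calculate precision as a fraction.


Precision = relevant_retrieved / total_retrieved
= 17 / 21
= 17 / (17 + 4)
= 17/21

17/21


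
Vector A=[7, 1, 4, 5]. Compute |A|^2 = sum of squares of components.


|A|^2 = sum of squared components
A[0]^2 = 7^2 = 49
A[1]^2 = 1^2 = 1
A[2]^2 = 4^2 = 16
A[3]^2 = 5^2 = 25
Sum = 49 + 1 + 16 + 25 = 91

91


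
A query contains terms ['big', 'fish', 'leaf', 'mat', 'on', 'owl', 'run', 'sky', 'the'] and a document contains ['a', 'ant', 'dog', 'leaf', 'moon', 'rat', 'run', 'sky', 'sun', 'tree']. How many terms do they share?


Query terms: ['big', 'fish', 'leaf', 'mat', 'on', 'owl', 'run', 'sky', 'the']
Document terms: ['a', 'ant', 'dog', 'leaf', 'moon', 'rat', 'run', 'sky', 'sun', 'tree']
Common terms: ['leaf', 'run', 'sky']
Overlap count = 3

3


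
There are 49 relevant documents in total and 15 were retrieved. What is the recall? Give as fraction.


Recall = retrieved_relevant / total_relevant
= 15 / 49
= 15 / (15 + 34)
= 15/49

15/49


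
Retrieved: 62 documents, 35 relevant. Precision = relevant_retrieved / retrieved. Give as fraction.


Precision = relevant_retrieved / total_retrieved
= 35 / 62
= 35 / (35 + 27)
= 35/62

35/62


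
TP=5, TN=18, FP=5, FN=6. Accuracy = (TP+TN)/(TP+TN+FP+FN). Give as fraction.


Accuracy = (TP + TN) / (TP + TN + FP + FN)
TP + TN = 5 + 18 = 23
Total = 5 + 18 + 5 + 6 = 34
Accuracy = 23 / 34 = 23/34

23/34


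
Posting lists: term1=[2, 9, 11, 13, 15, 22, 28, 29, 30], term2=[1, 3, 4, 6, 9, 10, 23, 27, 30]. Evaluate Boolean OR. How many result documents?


Boolean OR: find union of posting lists
term1 docs: [2, 9, 11, 13, 15, 22, 28, 29, 30]
term2 docs: [1, 3, 4, 6, 9, 10, 23, 27, 30]
Union: [1, 2, 3, 4, 6, 9, 10, 11, 13, 15, 22, 23, 27, 28, 29, 30]
|union| = 16

16


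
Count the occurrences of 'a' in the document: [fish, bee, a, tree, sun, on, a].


Document has 7 words
Scanning for 'a':
Found at positions: [2, 6]
Count = 2

2


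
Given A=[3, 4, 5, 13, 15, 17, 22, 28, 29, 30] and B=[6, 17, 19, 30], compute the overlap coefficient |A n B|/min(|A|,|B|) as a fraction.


A intersect B = [17, 30]
|A intersect B| = 2
min(|A|, |B|) = min(10, 4) = 4
Overlap = 2 / 4 = 1/2

1/2


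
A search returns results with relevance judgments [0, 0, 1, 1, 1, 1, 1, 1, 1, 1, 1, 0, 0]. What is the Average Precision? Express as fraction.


Computing P@k for each relevant position:
Position 1: not relevant
Position 2: not relevant
Position 3: relevant, P@3 = 1/3 = 1/3
Position 4: relevant, P@4 = 2/4 = 1/2
Position 5: relevant, P@5 = 3/5 = 3/5
Position 6: relevant, P@6 = 4/6 = 2/3
Position 7: relevant, P@7 = 5/7 = 5/7
Position 8: relevant, P@8 = 6/8 = 3/4
Position 9: relevant, P@9 = 7/9 = 7/9
Position 10: relevant, P@10 = 8/10 = 4/5
Position 11: relevant, P@11 = 9/11 = 9/11
Position 12: not relevant
Position 13: not relevant
Sum of P@k = 1/3 + 1/2 + 3/5 + 2/3 + 5/7 + 3/4 + 7/9 + 4/5 + 9/11 = 82609/13860
AP = 82609/13860 / 9 = 82609/124740

82609/124740


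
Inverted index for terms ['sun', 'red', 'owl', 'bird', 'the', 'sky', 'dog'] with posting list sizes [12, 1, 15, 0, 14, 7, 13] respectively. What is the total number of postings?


Summing posting list sizes:
'sun': 12 postings
'red': 1 postings
'owl': 15 postings
'bird': 0 postings
'the': 14 postings
'sky': 7 postings
'dog': 13 postings
Total = 12 + 1 + 15 + 0 + 14 + 7 + 13 = 62

62


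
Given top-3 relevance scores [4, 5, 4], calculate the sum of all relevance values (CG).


Cumulative Gain = sum of relevance scores
Position 1: rel=4, running sum=4
Position 2: rel=5, running sum=9
Position 3: rel=4, running sum=13
CG = 13

13


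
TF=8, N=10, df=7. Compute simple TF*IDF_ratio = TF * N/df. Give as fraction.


TF * (N/df)
= 8 * (10/7)
= 8 * 10/7
= 80/7

80/7


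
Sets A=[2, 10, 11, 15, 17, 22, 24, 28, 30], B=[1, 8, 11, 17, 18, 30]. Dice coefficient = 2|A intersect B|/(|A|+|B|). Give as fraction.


A intersect B = [11, 17, 30]
|A intersect B| = 3
|A| = 9, |B| = 6
Dice = 2*3 / (9+6)
= 6 / 15 = 2/5

2/5


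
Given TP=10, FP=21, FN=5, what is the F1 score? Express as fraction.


F1 = 2 * P * R / (P + R)
P = TP/(TP+FP) = 10/31 = 10/31
R = TP/(TP+FN) = 10/15 = 2/3
2 * P * R = 2 * 10/31 * 2/3 = 40/93
P + R = 10/31 + 2/3 = 92/93
F1 = 40/93 / 92/93 = 10/23

10/23


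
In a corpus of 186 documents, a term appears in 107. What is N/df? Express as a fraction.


IDF ratio = N / df
= 186 / 107
= 186/107

186/107


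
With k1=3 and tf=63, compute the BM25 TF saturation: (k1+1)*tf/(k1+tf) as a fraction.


BM25 TF component = (k1+1)*tf / (k1+tf)
k1 = 3, tf = 63
Numerator = (3+1)*63 = 252
Denominator = 3 + 63 = 66
= 252/66 = 42/11

42/11


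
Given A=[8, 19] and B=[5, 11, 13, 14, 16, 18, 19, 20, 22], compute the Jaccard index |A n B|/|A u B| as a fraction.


A intersect B = [19]
|A intersect B| = 1
A union B = [5, 8, 11, 13, 14, 16, 18, 19, 20, 22]
|A union B| = 10
Jaccard = 1/10 = 1/10

1/10


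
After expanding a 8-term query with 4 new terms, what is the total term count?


Original terms: 8
Expansion terms: 4
Total = 8 + 4 = 12

12


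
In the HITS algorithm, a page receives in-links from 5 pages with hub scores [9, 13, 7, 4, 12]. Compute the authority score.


Authority = sum of hub scores of in-linkers
In-link 1: hub score = 9
In-link 2: hub score = 13
In-link 3: hub score = 7
In-link 4: hub score = 4
In-link 5: hub score = 12
Authority = 9 + 13 + 7 + 4 + 12 = 45

45


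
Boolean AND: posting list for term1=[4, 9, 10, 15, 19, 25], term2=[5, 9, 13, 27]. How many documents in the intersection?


Boolean AND: find intersection of posting lists
term1 docs: [4, 9, 10, 15, 19, 25]
term2 docs: [5, 9, 13, 27]
Intersection: [9]
|intersection| = 1

1


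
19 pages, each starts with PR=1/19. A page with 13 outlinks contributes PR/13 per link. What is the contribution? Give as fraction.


Initial PR = 1/19 = 1/19
Outlinks = 13
Contribution per link = PR / outlinks
= 1/19 / 13
= 1/247

1/247


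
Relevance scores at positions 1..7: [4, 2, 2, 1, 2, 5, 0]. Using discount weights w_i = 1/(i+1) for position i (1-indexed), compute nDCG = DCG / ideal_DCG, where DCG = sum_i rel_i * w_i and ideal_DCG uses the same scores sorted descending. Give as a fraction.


Position discount weights w_i = 1/(i+1) for i=1..7:
Weights = [1/2, 1/3, 1/4, 1/5, 1/6, 1/7, 1/8]
Actual relevance: [4, 2, 2, 1, 2, 5, 0]
DCG = 4/2 + 2/3 + 2/4 + 1/5 + 2/6 + 5/7 + 0/8 = 309/70
Ideal relevance (sorted desc): [5, 4, 2, 2, 2, 1, 0]
Ideal DCG = 5/2 + 4/3 + 2/4 + 2/5 + 2/6 + 1/7 + 0/8 = 547/105
nDCG = DCG / ideal_DCG = 309/70 / 547/105 = 927/1094

927/1094


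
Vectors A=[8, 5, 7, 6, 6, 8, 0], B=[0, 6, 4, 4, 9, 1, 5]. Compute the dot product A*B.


Dot product = sum of element-wise products
A[0]*B[0] = 8*0 = 0
A[1]*B[1] = 5*6 = 30
A[2]*B[2] = 7*4 = 28
A[3]*B[3] = 6*4 = 24
A[4]*B[4] = 6*9 = 54
A[5]*B[5] = 8*1 = 8
A[6]*B[6] = 0*5 = 0
Sum = 0 + 30 + 28 + 24 + 54 + 8 + 0 = 144

144


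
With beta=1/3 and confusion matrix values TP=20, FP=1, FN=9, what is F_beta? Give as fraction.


P = TP/(TP+FP) = 20/21 = 20/21
R = TP/(TP+FN) = 20/29 = 20/29
beta^2 = 1/3^2 = 1/9
(1 + beta^2) = 10/9
Numerator = (1+beta^2)*P*R = 4000/5481
Denominator = beta^2*P + R = 20/189 + 20/29 = 4360/5481
F_beta = 100/109

100/109


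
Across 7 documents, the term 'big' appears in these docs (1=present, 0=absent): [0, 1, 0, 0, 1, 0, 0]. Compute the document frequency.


Checking each document for 'big':
Doc 1: absent
Doc 2: present
Doc 3: absent
Doc 4: absent
Doc 5: present
Doc 6: absent
Doc 7: absent
df = sum of presences = 0 + 1 + 0 + 0 + 1 + 0 + 0 = 2

2


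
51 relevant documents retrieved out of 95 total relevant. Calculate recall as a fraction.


Recall = retrieved_relevant / total_relevant
= 51 / 95
= 51 / (51 + 44)
= 51/95

51/95


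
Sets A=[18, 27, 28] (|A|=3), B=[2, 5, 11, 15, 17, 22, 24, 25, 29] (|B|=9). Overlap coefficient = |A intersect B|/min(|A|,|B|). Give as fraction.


A intersect B = []
|A intersect B| = 0
min(|A|, |B|) = min(3, 9) = 3
Overlap = 0 / 3 = 0

0


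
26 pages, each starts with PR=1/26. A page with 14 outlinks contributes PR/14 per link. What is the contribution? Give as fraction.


Initial PR = 1/26 = 1/26
Outlinks = 14
Contribution per link = PR / outlinks
= 1/26 / 14
= 1/364

1/364


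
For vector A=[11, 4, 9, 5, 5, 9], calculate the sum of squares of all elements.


|A|^2 = sum of squared components
A[0]^2 = 11^2 = 121
A[1]^2 = 4^2 = 16
A[2]^2 = 9^2 = 81
A[3]^2 = 5^2 = 25
A[4]^2 = 5^2 = 25
A[5]^2 = 9^2 = 81
Sum = 121 + 16 + 81 + 25 + 25 + 81 = 349

349


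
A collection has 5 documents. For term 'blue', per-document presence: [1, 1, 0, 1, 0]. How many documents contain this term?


Checking each document for 'blue':
Doc 1: present
Doc 2: present
Doc 3: absent
Doc 4: present
Doc 5: absent
df = sum of presences = 1 + 1 + 0 + 1 + 0 = 3

3


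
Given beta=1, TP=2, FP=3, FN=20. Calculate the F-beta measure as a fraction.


P = TP/(TP+FP) = 2/5 = 2/5
R = TP/(TP+FN) = 2/22 = 1/11
beta^2 = 1^2 = 1
(1 + beta^2) = 2
Numerator = (1+beta^2)*P*R = 4/55
Denominator = beta^2*P + R = 2/5 + 1/11 = 27/55
F_beta = 4/27

4/27
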